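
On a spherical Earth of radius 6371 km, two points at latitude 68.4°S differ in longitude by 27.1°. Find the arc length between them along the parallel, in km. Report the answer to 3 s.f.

1110 km

Arc length along a parallel = R cos φ · Δλ (with Δλ in radians).
= 6371 × cos 68.4° × (27.1° × π/180) = 6371 × 0.3681 × 0.4730 ≈ 1110 km.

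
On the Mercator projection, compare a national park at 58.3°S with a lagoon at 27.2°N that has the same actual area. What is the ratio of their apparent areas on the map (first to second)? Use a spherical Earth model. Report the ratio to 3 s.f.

On Mercator, area is exaggerated by sec²φ = 1/cos²φ.
At 58.3°: sec²(58.3°) = 1/0.5255² = 3.622.
At 27.2°: sec²(27.2°) = 1/0.8894² = 1.264.
Ratio = 3.622/1.264 = cos²(27.2°)/cos²(58.3°) ≈ 2.86.

2.86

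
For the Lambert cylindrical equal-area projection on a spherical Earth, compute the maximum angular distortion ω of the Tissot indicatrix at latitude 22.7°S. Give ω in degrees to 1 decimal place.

9.2°

The Lambert cylindrical equal-area projection is the cylindrical equal-area projection with its standard parallel at the equator (φ₀ = 0). For cylindrical equal-area with standard parallel φ₀, h = cos φ / cos φ₀ and k = cos φ₀ / cos φ, so h·k = 1.
At 22.7°: h = 0.9225, k = 1.084; principal scales a = 1.084, b = 0.9225.
sin(ω/2) = (a − b)/(a + b) = 0.1614/2.007 = 0.08045, so ω = 2 arcsin(0.08045) ≈ 9.2°.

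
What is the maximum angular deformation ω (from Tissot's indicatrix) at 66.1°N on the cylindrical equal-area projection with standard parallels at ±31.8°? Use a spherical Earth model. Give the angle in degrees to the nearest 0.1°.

Cylindrical equal-area (φ₀ = 31.8°): h = cos φ / cos 31.8° along meridians, k = cos 31.8° / cos φ along parallels; h·k = 1.
At 66.1°: h = 0.4767, k = 2.098; principal scales a = 2.098, b = 0.4767.
sin(ω/2) = (a − b)/(a + b) = 1.621/2.574 = 0.6297, so ω = 2 arcsin(0.6297) ≈ 78.1°.

78.1°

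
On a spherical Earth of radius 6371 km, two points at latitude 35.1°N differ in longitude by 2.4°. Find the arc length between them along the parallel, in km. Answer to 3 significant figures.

Arc length along a parallel = R cos φ · Δλ (with Δλ in radians).
= 6371 × cos 35.1° × (2.4° × π/180) = 6371 × 0.8181 × 0.04189 ≈ 218 km.

218 km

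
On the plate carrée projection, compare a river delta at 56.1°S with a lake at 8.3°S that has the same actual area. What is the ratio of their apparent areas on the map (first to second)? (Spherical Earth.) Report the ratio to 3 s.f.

1.77

In the plate carrée (x = Rλ, y = Rφ), meridians are true-scale (h = 1) and parallels are stretched by k = sec φ.
Areal scale at 56.1°: h·k = 1.000 × 1.793 = 1.793.
Areal scale at 8.3°: h·k = 1.000 × 1.011 = 1.011.
Ratio = 1.793/1.011 ≈ 1.77.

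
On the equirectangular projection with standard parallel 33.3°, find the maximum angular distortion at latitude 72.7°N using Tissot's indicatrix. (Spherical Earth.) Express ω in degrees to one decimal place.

56.7°

In the equirectangular projection with standard parallel φ₀ = 33.3° (x = Rλ cos φ₀, y = Rφ), meridians are true-scale (h = 1) and the parallel scale is k = cos φ₀ / cos φ.
At 72.7°: h = 1.000, k = 2.811; principal scales a = 2.811, b = 1.000.
sin(ω/2) = (a − b)/(a + b) = 1.811/3.811 = 0.4752, so ω = 2 arcsin(0.4752) ≈ 56.7°.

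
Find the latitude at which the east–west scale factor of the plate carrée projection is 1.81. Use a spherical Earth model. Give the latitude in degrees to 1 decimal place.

Plate carrée: h = 1, k = sec φ along parallels.
sec φ = 1.81  ⇒  cos φ = 0.5525  ⇒  φ ≈ 56.5°.

56.5°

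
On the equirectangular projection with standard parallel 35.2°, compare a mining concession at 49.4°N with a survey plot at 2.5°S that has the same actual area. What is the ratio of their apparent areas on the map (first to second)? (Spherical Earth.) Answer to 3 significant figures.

1.54

The equidistant cylindrical projection with φ₀ = 35.2° has h = 1 (meridians true) and k = cos φ₀ / cos φ along parallels.
Areal scale at 49.4°: h·k = 1.000 × 1.256 = 1.256.
Areal scale at 2.5°: h·k = 1.000 × 0.8179 = 0.8179.
Ratio = 1.256/0.8179 ≈ 1.54.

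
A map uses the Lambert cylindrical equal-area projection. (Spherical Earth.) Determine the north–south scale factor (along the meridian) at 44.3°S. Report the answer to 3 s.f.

The Lambert cylindrical equal-area projection is the cylindrical equal-area projection with its standard parallel at the equator (φ₀ = 0). Cylindrical equal-area (φ₀ = 0°): h = cos φ / cos 0° along meridians, k = cos 0° / cos φ along parallels; h·k = 1.
h = cos 44.3° / cos 0° = 0.7157/1.000 = 0.7157.

0.716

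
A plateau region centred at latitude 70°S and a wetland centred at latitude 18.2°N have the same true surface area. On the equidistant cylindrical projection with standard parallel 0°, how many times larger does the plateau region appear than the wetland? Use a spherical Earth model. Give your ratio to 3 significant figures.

Plate carrée maps x = Rλ, y = Rφ. The meridian scale is h = 1 and the parallel scale is k = 1/cos φ = sec φ.
Areal scale at 70°: h·k = 1.000 × 2.924 = 2.924.
Areal scale at 18.2°: h·k = 1.000 × 1.053 = 1.053.
Ratio = 2.924/1.053 ≈ 2.78.

2.78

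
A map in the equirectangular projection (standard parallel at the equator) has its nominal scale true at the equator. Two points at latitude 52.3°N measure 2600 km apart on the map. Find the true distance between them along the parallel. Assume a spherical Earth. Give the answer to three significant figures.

For the equirectangular projection with φ₀ = 0 (plate carrée), h = 1 along meridians and k = sec φ along parallels.
Along the parallel at 52.3°, map distances are exaggerated by k = sec 52.3° = 1.635.
True distance = 2600 / 1.635 = 2600 × cos 52.3° ≈ 1590 km.

1590 km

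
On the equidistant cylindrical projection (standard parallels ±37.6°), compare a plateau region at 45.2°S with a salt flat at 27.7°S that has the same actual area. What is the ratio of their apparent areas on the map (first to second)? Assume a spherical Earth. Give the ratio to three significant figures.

In the equirectangular projection with standard parallel φ₀ = 37.6° (x = Rλ cos φ₀, y = Rφ), meridians are true-scale (h = 1) and the parallel scale is k = cos φ₀ / cos φ.
Areal scale at 45.2°: h·k = 1.000 × 1.124 = 1.124.
Areal scale at 27.7°: h·k = 1.000 × 0.8948 = 0.8948.
Ratio = 1.124/0.8948 ≈ 1.26.

1.26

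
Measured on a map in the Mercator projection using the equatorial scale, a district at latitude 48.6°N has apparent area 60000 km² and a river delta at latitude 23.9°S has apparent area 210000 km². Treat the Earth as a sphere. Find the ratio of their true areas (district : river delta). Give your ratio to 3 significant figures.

On Mercator the areal scale is sec²φ, so true area = apparent × cos²φ.
True area of district: 60000 × cos²(48.6°) = 60000 × 0.4373 = 26240 km².
True area of river delta: 210000 × cos²(23.9°) = 210000 × 0.8359 = 175500 km².
Ratio = 26240 / 175500 ≈ 0.149.

0.149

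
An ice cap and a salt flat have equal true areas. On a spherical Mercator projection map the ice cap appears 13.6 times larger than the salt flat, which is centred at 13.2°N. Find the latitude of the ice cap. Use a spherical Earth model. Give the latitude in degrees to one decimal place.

74.7°

For equal true areas on Mercator, apparent areas scale as sec²φ, so the ratio is cos²φ₂ / cos²φ₁.
cos²φ₂ / cos²φ₁ = 13.6  ⇒  cos φ₁ = cos 13.2° / √13.6 = 0.9736/3.688 = 0.2640.
φ₁ = arccos(0.2640) ≈ 74.7°.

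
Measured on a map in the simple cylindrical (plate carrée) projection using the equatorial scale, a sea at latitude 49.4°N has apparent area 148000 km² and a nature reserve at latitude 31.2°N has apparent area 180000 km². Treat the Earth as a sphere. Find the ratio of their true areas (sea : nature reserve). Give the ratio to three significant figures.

0.626

Plate carrée has h = 1 and k = sec φ, giving areal scale sec φ; true area = (apparent area) · cos φ.
True area of sea: 148000 × cos(49.4°) = 148000 × 0.6508 = 96310 km².
True area of nature reserve: 180000 × cos(31.2°) = 180000 × 0.8554 = 154000 km².
Ratio = 96310 / 154000 ≈ 0.626.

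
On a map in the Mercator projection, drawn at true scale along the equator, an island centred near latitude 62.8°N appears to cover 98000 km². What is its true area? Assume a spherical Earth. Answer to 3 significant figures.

20500 km²

Mercator is conformal, so the point scale is isotropic: h = k = sec φ = 1/cos φ.
Areal scale = k² = sec²φ = 1/cos²(62.8°) = 1/0.4571² = 4.786.
True area = apparent / (areal scale) = 98000 / 4.786 ≈ 20500 km².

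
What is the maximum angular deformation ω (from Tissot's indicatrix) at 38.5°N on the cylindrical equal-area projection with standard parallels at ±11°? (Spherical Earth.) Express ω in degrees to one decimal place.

25.7°

For cylindrical equal-area with standard parallel φ₀, h = cos φ / cos φ₀ and k = cos φ₀ / cos φ, so h·k = 1.
At 38.5°: h = 0.7973, k = 1.254; principal scales a = 1.254, b = 0.7973.
sin(ω/2) = (a − b)/(a + b) = 0.4570/2.052 = 0.2228, so ω = 2 arcsin(0.2228) ≈ 25.7°.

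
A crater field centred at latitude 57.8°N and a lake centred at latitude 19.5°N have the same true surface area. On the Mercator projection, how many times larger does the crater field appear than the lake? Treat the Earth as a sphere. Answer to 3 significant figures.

3.13

Mercator is conformal with k = sec φ, so areal scale = k² = sec²φ.
At 57.8°: sec²(57.8°) = 1/0.5329² = 3.522.
At 19.5°: sec²(19.5°) = 1/0.9426² = 1.125.
Ratio = 3.522/1.125 = cos²(19.5°)/cos²(57.8°) ≈ 3.13.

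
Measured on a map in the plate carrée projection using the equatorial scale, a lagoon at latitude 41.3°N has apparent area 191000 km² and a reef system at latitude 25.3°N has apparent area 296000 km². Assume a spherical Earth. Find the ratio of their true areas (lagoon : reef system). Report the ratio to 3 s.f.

Plate carrée has h = 1 and k = sec φ, giving areal scale sec φ; true area = (apparent area) · cos φ.
True area of lagoon: 191000 × cos(41.3°) = 191000 × 0.7513 = 143500 km².
True area of reef system: 296000 × cos(25.3°) = 296000 × 0.9041 = 267600 km².
Ratio = 143500 / 267600 ≈ 0.536.

0.536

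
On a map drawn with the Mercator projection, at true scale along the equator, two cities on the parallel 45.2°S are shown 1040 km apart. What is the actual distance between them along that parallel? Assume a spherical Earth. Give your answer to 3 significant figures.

733 km

The Mercator projection is conformal; its linear scale factor is the same in every direction and equals sec φ = 1/cos φ.
Along the parallel at 45.2°, map distances are exaggerated by k = sec 45.2° = 1.419.
True distance = 1040 / 1.419 = 1040 × cos 45.2° ≈ 733 km.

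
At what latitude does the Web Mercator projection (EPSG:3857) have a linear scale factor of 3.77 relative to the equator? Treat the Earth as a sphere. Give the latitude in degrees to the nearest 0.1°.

74.6°

Mercator scale is k = sec φ = 1/cos φ.
1/cos φ = 3.77  ⇒  cos φ = 0.2653  ⇒  φ = arccos(0.2653) ≈ 74.6°.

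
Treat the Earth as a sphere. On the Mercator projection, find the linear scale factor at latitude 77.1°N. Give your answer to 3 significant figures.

For Mercator, h = k = sec φ (a conformal cylindrical projection has a single point scale, 1/cos φ).
k = 1/cos 77.1° = 1/0.2233 = 4.479.

4.48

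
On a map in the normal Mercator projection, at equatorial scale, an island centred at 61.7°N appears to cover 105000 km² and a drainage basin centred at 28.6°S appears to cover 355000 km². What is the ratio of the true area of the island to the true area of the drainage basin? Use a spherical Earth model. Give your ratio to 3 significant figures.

Mercator's areal exaggeration is sec²φ; hence true area = (apparent area) · cos²φ.
True area of island: 105000 × cos²(61.7°) = 105000 × 0.2248 = 23600 km².
True area of drainage basin: 355000 × cos²(28.6°) = 355000 × 0.7709 = 273700 km².
Ratio = 23600 / 273700 ≈ 0.0862.

0.0862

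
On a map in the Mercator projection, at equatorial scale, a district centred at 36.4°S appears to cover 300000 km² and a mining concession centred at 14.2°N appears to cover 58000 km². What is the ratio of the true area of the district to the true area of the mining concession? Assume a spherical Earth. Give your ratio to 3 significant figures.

3.57

On Mercator the areal scale is sec²φ, so true area = apparent × cos²φ.
True area of district: 300000 × cos²(36.4°) = 300000 × 0.6479 = 194400 km².
True area of mining concession: 58000 × cos²(14.2°) = 58000 × 0.9398 = 54510 km².
Ratio = 194400 / 54510 ≈ 3.57.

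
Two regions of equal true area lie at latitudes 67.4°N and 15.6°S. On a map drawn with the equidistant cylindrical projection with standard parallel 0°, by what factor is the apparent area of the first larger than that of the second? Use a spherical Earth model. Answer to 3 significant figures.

2.51

For the equirectangular projection with φ₀ = 0 (plate carrée), h = 1 along meridians and k = sec φ along parallels.
Areal scale at 67.4°: h·k = 1.000 × 2.602 = 2.602.
Areal scale at 15.6°: h·k = 1.000 × 1.038 = 1.038.
Ratio = 2.602/1.038 ≈ 2.51.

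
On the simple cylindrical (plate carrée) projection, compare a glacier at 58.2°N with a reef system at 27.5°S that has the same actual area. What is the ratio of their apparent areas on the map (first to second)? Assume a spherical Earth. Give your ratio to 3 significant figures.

1.68

Plate carrée maps x = Rλ, y = Rφ. The meridian scale is h = 1 and the parallel scale is k = 1/cos φ = sec φ.
Areal scale at 58.2°: h·k = 1.000 × 1.898 = 1.898.
Areal scale at 27.5°: h·k = 1.000 × 1.127 = 1.127.
Ratio = 1.898/1.127 ≈ 1.68.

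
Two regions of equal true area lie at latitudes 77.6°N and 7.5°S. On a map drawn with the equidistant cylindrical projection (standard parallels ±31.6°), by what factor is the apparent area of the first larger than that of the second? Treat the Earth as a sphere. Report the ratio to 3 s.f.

4.62

The equidistant cylindrical projection with φ₀ = 31.6° has h = 1 (meridians true) and k = cos φ₀ / cos φ along parallels.
Areal scale at 77.6°: h·k = 1.000 × 3.966 = 3.966.
Areal scale at 7.5°: h·k = 1.000 × 0.8591 = 0.8591.
Ratio = 3.966/0.8591 ≈ 4.62.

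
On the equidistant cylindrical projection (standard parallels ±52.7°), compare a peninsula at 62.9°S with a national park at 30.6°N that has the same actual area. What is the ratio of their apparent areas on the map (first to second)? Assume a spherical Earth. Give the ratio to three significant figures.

In the equirectangular projection with standard parallel φ₀ = 52.7° (x = Rλ cos φ₀, y = Rφ), meridians are true-scale (h = 1) and the parallel scale is k = cos φ₀ / cos φ.
Areal scale at 62.9°: h·k = 1.000 × 1.330 = 1.330.
Areal scale at 30.6°: h·k = 1.000 × 0.7040 = 0.7040.
Ratio = 1.330/0.7040 ≈ 1.89.

1.89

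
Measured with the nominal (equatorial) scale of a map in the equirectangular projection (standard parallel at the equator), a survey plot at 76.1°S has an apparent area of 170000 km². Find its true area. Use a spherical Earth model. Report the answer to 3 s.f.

40800 km²

In the plate carrée (x = Rλ, y = Rφ), meridians are true-scale (h = 1) and parallels are stretched by k = sec φ.
Areal scale = h·k = 1 × sec φ; at 76.1°, h = 1.000, k = 4.163, so h·k = 4.163.
True area = apparent / (areal scale) = 170000 / 4.163 ≈ 40800 km².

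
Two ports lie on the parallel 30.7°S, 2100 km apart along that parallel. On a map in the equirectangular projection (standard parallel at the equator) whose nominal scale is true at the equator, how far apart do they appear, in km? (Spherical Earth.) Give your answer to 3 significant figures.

For the equirectangular projection with φ₀ = 0 (plate carrée), h = 1 along meridians and k = sec φ along parallels.
Along the parallel, k = sec 30.7° = 1/0.8599 = 1.163.
Map distance = 2100 × 1.163 ≈ 2440 km.

2440 km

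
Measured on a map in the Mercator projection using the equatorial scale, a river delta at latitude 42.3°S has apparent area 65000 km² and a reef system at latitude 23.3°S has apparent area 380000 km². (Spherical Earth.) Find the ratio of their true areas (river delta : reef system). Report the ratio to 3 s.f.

0.111

Mercator's areal exaggeration is sec²φ; hence true area = (apparent area) · cos²φ.
True area of river delta: 65000 × cos²(42.3°) = 65000 × 0.5471 = 35560 km².
True area of reef system: 380000 × cos²(23.3°) = 380000 × 0.8435 = 320500 km².
Ratio = 35560 / 320500 ≈ 0.111.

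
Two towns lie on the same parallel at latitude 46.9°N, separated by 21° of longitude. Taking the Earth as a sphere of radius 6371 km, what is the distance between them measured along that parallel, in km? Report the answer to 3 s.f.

Arc length along a parallel = R cos φ · Δλ (with Δλ in radians).
= 6371 × cos 46.9° × (21° × π/180) = 6371 × 0.6833 × 0.3665 ≈ 1600 km.

1600 km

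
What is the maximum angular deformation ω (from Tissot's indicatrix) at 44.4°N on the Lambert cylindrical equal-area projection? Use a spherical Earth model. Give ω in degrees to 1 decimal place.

37.8°

The Lambert cylindrical equal-area projection is the cylindrical equal-area projection with its standard parallel at the equator (φ₀ = 0). Cylindrical equal-area (φ₀ = 0°): h = cos φ / cos 0° along meridians, k = cos 0° / cos φ along parallels; h·k = 1.
At 44.4°: h = 0.7145, k = 1.400; principal scales a = 1.400, b = 0.7145.
sin(ω/2) = (a − b)/(a + b) = 0.6852/2.114 = 0.3241, so ω = 2 arcsin(0.3241) ≈ 37.8°.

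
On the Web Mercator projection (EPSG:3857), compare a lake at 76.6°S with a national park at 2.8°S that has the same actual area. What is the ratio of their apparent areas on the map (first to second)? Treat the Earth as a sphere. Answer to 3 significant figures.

18.6

Mercator areal scale is sec²φ.
At 76.6°: sec²(76.6°) = 1/0.2317² = 18.62.
At 2.8°: sec²(2.8°) = 1/0.9988² = 1.002.
Ratio = 18.62/1.002 = cos²(2.8°)/cos²(76.6°) ≈ 18.6.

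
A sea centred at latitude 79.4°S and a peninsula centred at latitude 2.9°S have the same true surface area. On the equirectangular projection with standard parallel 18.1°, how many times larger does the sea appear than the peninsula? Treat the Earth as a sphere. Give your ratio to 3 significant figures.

The equidistant cylindrical projection with φ₀ = 18.1° has h = 1 (meridians true) and k = cos φ₀ / cos φ along parallels.
Areal scale at 79.4°: h·k = 1.000 × 5.167 = 5.167.
Areal scale at 2.9°: h·k = 1.000 × 0.9517 = 0.9517.
Ratio = 5.167/0.9517 ≈ 5.43.

5.43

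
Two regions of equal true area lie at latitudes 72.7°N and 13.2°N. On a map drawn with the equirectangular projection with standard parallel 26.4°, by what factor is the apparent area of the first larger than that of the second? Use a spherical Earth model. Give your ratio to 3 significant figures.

In the equirectangular projection with standard parallel φ₀ = 26.4° (x = Rλ cos φ₀, y = Rφ), meridians are true-scale (h = 1) and the parallel scale is k = cos φ₀ / cos φ.
Areal scale at 72.7°: h·k = 1.000 × 3.012 = 3.012.
Areal scale at 13.2°: h·k = 1.000 × 0.9200 = 0.9200.
Ratio = 3.012/0.9200 ≈ 3.27.

3.27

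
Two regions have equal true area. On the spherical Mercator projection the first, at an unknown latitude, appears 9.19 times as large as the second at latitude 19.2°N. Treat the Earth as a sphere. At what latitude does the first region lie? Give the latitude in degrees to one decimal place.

71.8°

Mercator areal scale is sec²φ, so apparent-area ratio = sec²φ₁ / sec²φ₂ = cos²φ₂ / cos²φ₁.
cos²φ₂ / cos²φ₁ = 9.19  ⇒  cos φ₁ = cos 19.2° / √9.19 = 0.9444/3.032 = 0.3115.
φ₁ = arccos(0.3115) ≈ 71.8°.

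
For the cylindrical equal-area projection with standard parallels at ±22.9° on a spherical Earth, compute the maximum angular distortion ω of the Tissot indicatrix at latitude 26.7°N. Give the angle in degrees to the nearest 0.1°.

3.5°

Cylindrical equal-area (φ₀ = 22.9°): h = cos φ / cos 22.9° along meridians, k = cos 22.9° / cos φ along parallels; h·k = 1.
At 26.7°: h = 0.9698, k = 1.031; principal scales a = 1.031, b = 0.9698.
sin(ω/2) = (a − b)/(a + b) = 0.06133/2.001 = 0.03065, so ω = 2 arcsin(0.03065) ≈ 3.5°.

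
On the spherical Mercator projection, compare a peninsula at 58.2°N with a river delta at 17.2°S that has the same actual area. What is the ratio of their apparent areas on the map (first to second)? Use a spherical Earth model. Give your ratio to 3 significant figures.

3.29

On Mercator, area is exaggerated by sec²φ = 1/cos²φ.
At 58.2°: sec²(58.2°) = 1/0.5270² = 3.601.
At 17.2°: sec²(17.2°) = 1/0.9553² = 1.096.
Ratio = 3.601/1.096 = cos²(17.2°)/cos²(58.2°) ≈ 3.29.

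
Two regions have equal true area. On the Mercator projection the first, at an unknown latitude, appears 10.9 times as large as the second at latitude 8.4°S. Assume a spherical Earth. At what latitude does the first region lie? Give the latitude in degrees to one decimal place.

For equal true areas on Mercator, apparent areas scale as sec²φ, so the ratio is cos²φ₂ / cos²φ₁.
cos²φ₂ / cos²φ₁ = 10.9  ⇒  cos φ₁ = cos 8.4° / √10.9 = 0.9893/3.302 = 0.2996.
φ₁ = arccos(0.2996) ≈ 72.6°.

72.6°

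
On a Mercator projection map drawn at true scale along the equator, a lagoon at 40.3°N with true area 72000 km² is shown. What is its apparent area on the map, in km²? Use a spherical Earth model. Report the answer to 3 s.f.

124000 km²

The Mercator projection is conformal; its linear scale factor is the same in every direction and equals sec φ = 1/cos φ.
Areal scale = k² = sec²φ = 1/cos²(40.3°) = 1/0.7627² = 1.719.
Apparent area = 72000 × 1.719 ≈ 124000 km².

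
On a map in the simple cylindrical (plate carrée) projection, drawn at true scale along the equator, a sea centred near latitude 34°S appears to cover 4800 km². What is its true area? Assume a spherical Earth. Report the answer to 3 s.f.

For the equirectangular projection with φ₀ = 0 (plate carrée), h = 1 along meridians and k = sec φ along parallels.
Areal scale = h·k = 1 × sec φ; at 34°, h = 1.000, k = 1.206, so h·k = 1.206.
True area = apparent / (areal scale) = 4800 / 1.206 ≈ 3980 km².

3980 km²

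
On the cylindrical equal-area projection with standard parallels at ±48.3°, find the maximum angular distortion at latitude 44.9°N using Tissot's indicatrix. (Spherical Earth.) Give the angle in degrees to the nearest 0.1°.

7.2°

Cylindrical equal-area (φ₀ = 48.3°): h = cos φ / cos 48.3° along meridians, k = cos 48.3° / cos φ along parallels; h·k = 1.
At 44.9°: h = 1.065, k = 0.9391; principal scales a = 1.065, b = 0.9391.
sin(ω/2) = (a − b)/(a + b) = 0.1257/2.004 = 0.06271, so ω = 2 arcsin(0.06271) ≈ 7.2°.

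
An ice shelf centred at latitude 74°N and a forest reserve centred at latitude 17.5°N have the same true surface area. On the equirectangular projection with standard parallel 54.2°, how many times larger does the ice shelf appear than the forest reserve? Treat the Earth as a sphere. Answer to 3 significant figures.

3.46

With standard parallel φ₀ = 54.2°, the equirectangular projection gives x = Rλ cos φ₀, y = Rφ, so h = 1 and k = cos 54.2° / cos φ.
Areal scale at 74°: h·k = 1.000 × 2.122 = 2.122.
Areal scale at 17.5°: h·k = 1.000 × 0.6133 = 0.6133.
Ratio = 2.122/0.6133 ≈ 3.46.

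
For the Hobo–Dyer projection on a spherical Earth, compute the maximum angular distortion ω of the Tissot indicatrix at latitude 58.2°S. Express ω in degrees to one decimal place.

45.6°

Hobo–Dyer is a cylindrical equal-area projection with standard parallels at ±37.5°. Cylindrical equal-area (φ₀ = 37.5°): h = cos φ / cos 37.5° along meridians, k = cos 37.5° / cos φ along parallels; h·k = 1.
At 58.2°: h = 0.6642, k = 1.506; principal scales a = 1.506, b = 0.6642.
sin(ω/2) = (a − b)/(a + b) = 0.8413/2.170 = 0.3878, so ω = 2 arcsin(0.3878) ≈ 45.6°.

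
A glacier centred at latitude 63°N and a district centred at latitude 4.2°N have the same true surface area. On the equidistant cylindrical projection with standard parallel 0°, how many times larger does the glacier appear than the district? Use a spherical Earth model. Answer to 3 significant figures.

2.20

In the plate carrée (x = Rλ, y = Rφ), meridians are true-scale (h = 1) and parallels are stretched by k = sec φ.
Areal scale at 63°: h·k = 1.000 × 2.203 = 2.203.
Areal scale at 4.2°: h·k = 1.000 × 1.003 = 1.003.
Ratio = 2.203/1.003 ≈ 2.20.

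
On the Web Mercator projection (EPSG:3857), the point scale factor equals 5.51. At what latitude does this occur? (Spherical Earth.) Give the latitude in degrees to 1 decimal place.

Mercator scale is k = sec φ = 1/cos φ.
1/cos φ = 5.51  ⇒  cos φ = 0.1815  ⇒  φ = arccos(0.1815) ≈ 79.5°.

79.5°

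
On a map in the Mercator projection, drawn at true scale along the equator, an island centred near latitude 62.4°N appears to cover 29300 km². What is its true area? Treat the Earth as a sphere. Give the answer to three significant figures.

For Mercator, h = k = sec φ (a conformal cylindrical projection has a single point scale, 1/cos φ).
Areal scale = k² = sec²φ = 1/cos²(62.4°) = 1/0.4633² = 4.659.
True area = apparent / (areal scale) = 29300 / 4.659 ≈ 6290 km².

6290 km²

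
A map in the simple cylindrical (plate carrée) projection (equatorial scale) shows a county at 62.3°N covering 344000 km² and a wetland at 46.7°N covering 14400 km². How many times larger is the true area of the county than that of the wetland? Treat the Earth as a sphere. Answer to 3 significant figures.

Plate carrée has h = 1 and k = sec φ, giving areal scale sec φ; true area = (apparent area) · cos φ.
True area of county: 344000 × cos(62.3°) = 344000 × 0.4648 = 159900 km².
True area of wetland: 14400 × cos(46.7°) = 14400 × 0.6858 = 9876 km².
Ratio = 159900 / 9876 ≈ 16.2.

16.2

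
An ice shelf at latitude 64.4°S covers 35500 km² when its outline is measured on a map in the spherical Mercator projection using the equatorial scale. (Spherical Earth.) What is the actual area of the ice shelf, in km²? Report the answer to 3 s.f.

For Mercator, h = k = sec φ (a conformal cylindrical projection has a single point scale, 1/cos φ).
Areal scale = k² = sec²φ = 1/cos²(64.4°) = 1/0.4321² = 5.356.
True area = apparent / (areal scale) = 35500 / 5.356 ≈ 6630 km².

6630 km²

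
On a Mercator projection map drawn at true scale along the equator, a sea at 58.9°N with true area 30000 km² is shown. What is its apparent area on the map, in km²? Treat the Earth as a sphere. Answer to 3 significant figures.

For Mercator, h = k = sec φ (a conformal cylindrical projection has a single point scale, 1/cos φ).
Areal scale = k² = sec²φ = 1/cos²(58.9°) = 1/0.5165² = 3.748.
Apparent area = 30000 × 3.748 ≈ 112000 km².

112000 km²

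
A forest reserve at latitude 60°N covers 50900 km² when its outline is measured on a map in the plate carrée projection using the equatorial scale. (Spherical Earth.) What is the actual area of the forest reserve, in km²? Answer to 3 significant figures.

25500 km²

For the equirectangular projection with φ₀ = 0 (plate carrée), h = 1 along meridians and k = sec φ along parallels.
Areal scale = h·k = 1 × sec φ; at 60°, h = 1.000, k = 2.000, so h·k = 2.000.
True area = apparent / (areal scale) = 50900 / 2.000 ≈ 25500 km².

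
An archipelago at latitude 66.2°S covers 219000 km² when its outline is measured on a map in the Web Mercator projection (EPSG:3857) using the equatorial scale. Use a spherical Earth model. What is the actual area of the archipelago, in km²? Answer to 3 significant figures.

For Mercator, h = k = sec φ (a conformal cylindrical projection has a single point scale, 1/cos φ).
Areal scale = k² = sec²φ = 1/cos²(66.2°) = 1/0.4035² = 6.141.
True area = apparent / (areal scale) = 219000 / 6.141 ≈ 35700 km².

35700 km²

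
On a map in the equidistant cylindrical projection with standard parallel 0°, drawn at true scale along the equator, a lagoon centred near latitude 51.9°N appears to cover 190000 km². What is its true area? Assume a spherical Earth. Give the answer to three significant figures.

For the equirectangular projection with φ₀ = 0 (plate carrée), h = 1 along meridians and k = sec φ along parallels.
Areal scale = h·k = 1 × sec φ; at 51.9°, h = 1.000, k = 1.621, so h·k = 1.621.
True area = apparent / (areal scale) = 190000 / 1.621 ≈ 117000 km².

117000 km²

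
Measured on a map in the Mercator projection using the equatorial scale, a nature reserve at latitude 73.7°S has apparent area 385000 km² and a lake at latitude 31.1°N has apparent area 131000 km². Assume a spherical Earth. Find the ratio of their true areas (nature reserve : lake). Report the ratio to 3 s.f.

On Mercator the areal scale is sec²φ, so true area = apparent × cos²φ.
True area of nature reserve: 385000 × cos²(73.7°) = 385000 × 0.07877 = 30330 km².
True area of lake: 131000 × cos²(31.1°) = 131000 × 0.7332 = 96050 km².
Ratio = 30330 / 96050 ≈ 0.316.

0.316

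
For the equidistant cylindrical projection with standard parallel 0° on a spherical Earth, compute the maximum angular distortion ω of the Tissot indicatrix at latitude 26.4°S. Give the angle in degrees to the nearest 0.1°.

6.3°

Plate carrée maps x = Rλ, y = Rφ. The meridian scale is h = 1 and the parallel scale is k = 1/cos φ = sec φ.
At 26.4°: h = 1.000, k = 1.116; principal scales a = 1.116, b = 1.000.
sin(ω/2) = (a − b)/(a + b) = 0.1164/2.116 = 0.05501, so ω = 2 arcsin(0.05501) ≈ 6.3°.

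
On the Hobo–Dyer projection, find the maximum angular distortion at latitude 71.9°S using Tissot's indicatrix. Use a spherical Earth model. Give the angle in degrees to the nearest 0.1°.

94.5°

The Hobo–Dyer projection is cylindrical equal-area with φ₀ = 37.5°. For cylindrical equal-area with standard parallel φ₀, h = cos φ / cos φ₀ and k = cos φ₀ / cos φ, so h·k = 1.
At 71.9°: h = 0.3916, k = 2.554; principal scales a = 2.554, b = 0.3916.
sin(ω/2) = (a − b)/(a + b) = 2.162/2.945 = 0.7341, so ω = 2 arcsin(0.7341) ≈ 94.5°.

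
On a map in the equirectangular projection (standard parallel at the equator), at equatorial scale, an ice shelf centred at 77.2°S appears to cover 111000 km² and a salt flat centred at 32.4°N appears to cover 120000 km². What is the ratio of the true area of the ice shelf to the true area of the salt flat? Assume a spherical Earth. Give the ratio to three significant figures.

0.243

Plate carrée has h = 1 and k = sec φ, giving areal scale sec φ; true area = (apparent area) · cos φ.
True area of ice shelf: 111000 × cos(77.2°) = 111000 × 0.2215 = 24590 km².
True area of salt flat: 120000 × cos(32.4°) = 120000 × 0.8443 = 101300 km².
Ratio = 24590 / 101300 ≈ 0.243.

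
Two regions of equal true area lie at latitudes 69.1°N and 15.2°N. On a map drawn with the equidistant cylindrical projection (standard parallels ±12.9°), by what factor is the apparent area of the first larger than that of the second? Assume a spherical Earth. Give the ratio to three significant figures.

2.71

The equidistant cylindrical projection with φ₀ = 12.9° has h = 1 (meridians true) and k = cos φ₀ / cos φ along parallels.
Areal scale at 69.1°: h·k = 1.000 × 2.732 = 2.732.
Areal scale at 15.2°: h·k = 1.000 × 1.010 = 1.010.
Ratio = 2.732/1.010 ≈ 2.71.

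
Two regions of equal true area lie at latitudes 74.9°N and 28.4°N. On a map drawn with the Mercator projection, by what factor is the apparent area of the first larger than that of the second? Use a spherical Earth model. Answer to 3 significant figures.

11.4

Mercator is conformal with k = sec φ, so areal scale = k² = sec²φ.
At 74.9°: sec²(74.9°) = 1/0.2605² = 14.74.
At 28.4°: sec²(28.4°) = 1/0.8796² = 1.292.
Ratio = 14.74/1.292 = cos²(28.4°)/cos²(74.9°) ≈ 11.4.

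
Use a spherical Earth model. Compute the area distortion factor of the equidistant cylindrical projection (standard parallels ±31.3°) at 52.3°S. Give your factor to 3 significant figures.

In the equirectangular projection with standard parallel φ₀ = 31.3° (x = Rλ cos φ₀, y = Rφ), meridians are true-scale (h = 1) and the parallel scale is k = cos φ₀ / cos φ.
Areal scale = h·k = 1 × cos φ₀ / cos φ; at 52.3°, h = 1.000, k = 1.397, so h·k = 1.397.

1.40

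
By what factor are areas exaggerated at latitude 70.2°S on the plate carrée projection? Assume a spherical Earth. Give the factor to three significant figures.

2.95

For the equirectangular projection with φ₀ = 0 (plate carrée), h = 1 along meridians and k = sec φ along parallels.
Areal scale = h·k = 1 × sec φ; at 70.2°, h = 1.000, k = 2.952, so h·k = 2.952.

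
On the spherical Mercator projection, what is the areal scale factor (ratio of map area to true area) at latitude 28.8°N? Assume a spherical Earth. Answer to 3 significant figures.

Mercator is conformal, so the point scale is isotropic: h = k = sec φ = 1/cos φ.
Areal scale = k² = sec²φ = 1/cos²(28.8°) = 1/0.8763² = 1.302.

1.30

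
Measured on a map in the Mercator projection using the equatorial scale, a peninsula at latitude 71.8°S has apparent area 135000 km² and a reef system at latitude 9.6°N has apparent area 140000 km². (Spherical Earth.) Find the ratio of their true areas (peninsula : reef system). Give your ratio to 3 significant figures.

Mercator's areal exaggeration is sec²φ; hence true area = (apparent area) · cos²φ.
True area of peninsula: 135000 × cos²(71.8°) = 135000 × 0.09755 = 13170 km².
True area of reef system: 140000 × cos²(9.6°) = 140000 × 0.9722 = 136100 km².
Ratio = 13170 / 136100 ≈ 0.0968.

0.0968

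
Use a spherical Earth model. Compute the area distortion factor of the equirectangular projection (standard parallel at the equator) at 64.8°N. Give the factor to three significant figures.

2.35

For the equirectangular projection with φ₀ = 0 (plate carrée), h = 1 along meridians and k = sec φ along parallels.
Areal scale = h·k = 1 × sec φ; at 64.8°, h = 1.000, k = 2.349, so h·k = 2.349.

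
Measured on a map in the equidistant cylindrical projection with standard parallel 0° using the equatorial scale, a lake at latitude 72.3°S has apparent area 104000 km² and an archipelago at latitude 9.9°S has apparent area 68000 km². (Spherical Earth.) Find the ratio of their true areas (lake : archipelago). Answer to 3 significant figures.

Plate carrée has h = 1 and k = sec φ, giving areal scale sec φ; true area = (apparent area) · cos φ.
True area of lake: 104000 × cos(72.3°) = 104000 × 0.3040 = 31620 km².
True area of archipelago: 68000 × cos(9.9°) = 68000 × 0.9851 = 66990 km².
Ratio = 31620 / 66990 ≈ 0.472.

0.472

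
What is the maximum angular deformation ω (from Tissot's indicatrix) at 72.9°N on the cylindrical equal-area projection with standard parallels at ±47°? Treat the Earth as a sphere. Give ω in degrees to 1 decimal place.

Cylindrical equal-area (φ₀ = 47°): h = cos φ / cos 47° along meridians, k = cos 47° / cos φ along parallels; h·k = 1.
At 72.9°: h = 0.4311, k = 2.319; principal scales a = 2.319, b = 0.4311.
sin(ω/2) = (a − b)/(a + b) = 1.888/2.751 = 0.6865, so ω = 2 arcsin(0.6865) ≈ 86.7°.

86.7°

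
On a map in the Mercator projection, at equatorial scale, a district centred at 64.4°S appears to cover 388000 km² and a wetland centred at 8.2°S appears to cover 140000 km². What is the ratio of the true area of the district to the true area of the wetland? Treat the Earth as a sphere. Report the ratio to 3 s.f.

0.528

Since Mercator area scale is 1/cos²φ, the true area equals the apparent area multiplied by cos²φ.
True area of district: 388000 × cos²(64.4°) = 388000 × 0.1867 = 72440 km².
True area of wetland: 140000 × cos²(8.2°) = 140000 × 0.9797 = 137200 km².
Ratio = 72440 / 137200 ≈ 0.528.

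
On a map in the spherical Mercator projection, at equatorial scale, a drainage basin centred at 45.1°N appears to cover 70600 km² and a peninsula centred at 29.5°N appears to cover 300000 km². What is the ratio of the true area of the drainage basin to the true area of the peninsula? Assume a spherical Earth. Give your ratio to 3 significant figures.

0.155

On Mercator the areal scale is sec²φ, so true area = apparent × cos²φ.
True area of drainage basin: 70600 × cos²(45.1°) = 70600 × 0.4983 = 35180 km².
True area of peninsula: 300000 × cos²(29.5°) = 300000 × 0.7575 = 227300 km².
Ratio = 35180 / 227300 ≈ 0.155.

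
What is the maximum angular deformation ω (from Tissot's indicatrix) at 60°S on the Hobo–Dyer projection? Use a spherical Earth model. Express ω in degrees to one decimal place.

Hobo–Dyer is a cylindrical equal-area projection with standard parallels at ±37.5°. A cylindrical equal-area projection with standard parallel φ₀ has meridian scale h = cos φ / cos φ₀ and parallel scale k = cos φ₀ / cos φ (so areas are preserved, h·k = 1).
At 60°: h = 0.6302, k = 1.587; principal scales a = 1.587, b = 0.6302.
sin(ω/2) = (a − b)/(a + b) = 0.9565/2.217 = 0.4314, so ω = 2 arcsin(0.4314) ≈ 51.1°.

51.1°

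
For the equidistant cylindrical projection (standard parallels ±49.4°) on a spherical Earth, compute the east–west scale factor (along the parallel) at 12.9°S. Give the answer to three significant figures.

The equidistant cylindrical projection with φ₀ = 49.4° has h = 1 (meridians true) and k = cos φ₀ / cos φ along parallels.
k = cos 49.4° / cos 12.9° = 0.6508/0.9748 = 0.6676.

0.668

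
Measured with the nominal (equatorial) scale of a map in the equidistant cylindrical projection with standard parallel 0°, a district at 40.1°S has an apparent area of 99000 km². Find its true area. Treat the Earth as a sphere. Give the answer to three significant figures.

Plate carrée maps x = Rλ, y = Rφ. The meridian scale is h = 1 and the parallel scale is k = 1/cos φ = sec φ.
Areal scale = h·k = 1 × sec φ; at 40.1°, h = 1.000, k = 1.307, so h·k = 1.307.
True area = apparent / (areal scale) = 99000 / 1.307 ≈ 75700 km².

75700 km²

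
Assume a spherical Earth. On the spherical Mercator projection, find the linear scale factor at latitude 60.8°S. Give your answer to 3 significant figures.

Mercator is conformal, so the point scale is isotropic: h = k = sec φ = 1/cos φ.
k = 1/cos 60.8° = 1/0.4879 = 2.050.

2.05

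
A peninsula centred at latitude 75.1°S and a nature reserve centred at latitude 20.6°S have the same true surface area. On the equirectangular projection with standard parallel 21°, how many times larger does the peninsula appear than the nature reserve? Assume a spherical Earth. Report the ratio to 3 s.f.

3.64

With standard parallel φ₀ = 21°, the equirectangular projection gives x = Rλ cos φ₀, y = Rφ, so h = 1 and k = cos 21° / cos φ.
Areal scale at 75.1°: h·k = 1.000 × 3.631 = 3.631.
Areal scale at 20.6°: h·k = 1.000 × 0.9974 = 0.9974.
Ratio = 3.631/0.9974 ≈ 3.64.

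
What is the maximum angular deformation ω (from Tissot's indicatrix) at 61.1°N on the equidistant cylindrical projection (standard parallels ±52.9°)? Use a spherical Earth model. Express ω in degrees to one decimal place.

12.7°

The equidistant cylindrical projection with φ₀ = 52.9° has h = 1 (meridians true) and k = cos φ₀ / cos φ along parallels.
At 61.1°: h = 1.000, k = 1.248; principal scales a = 1.248, b = 1.000.
sin(ω/2) = (a − b)/(a + b) = 0.2481/2.248 = 0.1104, so ω = 2 arcsin(0.1104) ≈ 12.7°.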